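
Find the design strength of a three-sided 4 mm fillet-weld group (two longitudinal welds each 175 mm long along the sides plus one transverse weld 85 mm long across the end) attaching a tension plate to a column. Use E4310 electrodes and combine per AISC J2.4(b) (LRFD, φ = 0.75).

φR_n ≈ 238 kN

E43XX → F_EXX = 430 MPa.
t_e = 0.707 × 4 = 2.828 mm.
R_nwl = 0.6 × 430 × 2.828 × 350 × 10⁻³ = 255.4 kN (longitudinal, 2 welds).
R_nwt = 0.6 × 430 × 2.828 × 85 × 10⁻³ = 62.02 kN (transverse, base value).
(i) R_nwl + R_nwt = 317.4 kN; (ii) 0.85 R_nwl + 1.5 R_nwt = 310.1 kN.
R_n = max = 317.4 kN [governs: (i)]; φR_n = 238 kN.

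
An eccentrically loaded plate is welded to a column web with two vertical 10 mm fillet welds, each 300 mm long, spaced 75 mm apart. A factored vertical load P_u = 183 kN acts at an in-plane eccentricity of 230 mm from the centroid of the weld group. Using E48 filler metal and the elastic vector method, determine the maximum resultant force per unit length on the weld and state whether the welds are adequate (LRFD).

E48XX → F_EXX = 480 MPa.
Total weld length L_w = 600 mm. Treat welds as unit-width lines.
Polar moment about centroid: J = 2[d³/12 + d(b/2)²] = 2[300³/12 + 300×37.5²] = 5344000 mm³.
Direct shear f_v = P/L_w = 183×10³ / 600 = 305 N/mm (vertical).
Torsion M = P·e = 183×10³ × 230 = 42090000 N·mm.
Critical point at (x, y) = (37.5, 150) from centroid. f_tx = M·y/J = 1181 N/mm; f_ty = M·x/J = 295.4 N/mm.
Resultant f_max = √[f_tx² + (f_v + f_ty)²] = √[1181² + (305 + 295.4)²] = 1325 N/mm.
Capacity per unit length: φr_n = 0.75 × 0.6 × 480 × (0.707 × 10) = 1527 N/mm.
1325 ≤ 1527 → adequate.

f_max ≈ 1330 N/mm; adequate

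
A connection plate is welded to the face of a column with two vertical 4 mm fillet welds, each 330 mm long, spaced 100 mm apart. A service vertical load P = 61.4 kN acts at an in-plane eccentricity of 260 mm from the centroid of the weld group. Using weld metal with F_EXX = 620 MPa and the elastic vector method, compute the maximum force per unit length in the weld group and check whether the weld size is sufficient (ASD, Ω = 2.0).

f_max ≈ 397 N/mm; adequate

Total weld length L_w = 660 mm. Treat welds as unit-width lines.
Polar moment about centroid: J = 2[d³/12 + d(b/2)²] = 2[330³/12 + 330×50²] = 7640000 mm³.
Direct shear f_v = P/L_w = 61.4×10³ / 660 = 93.03 N/mm (vertical).
Torsion M = P·e = 61.4×10³ × 260 = 15964000 N·mm.
Critical point at (x, y) = (50, 165) from centroid. f_tx = M·y/J = 344.8 N/mm; f_ty = M·x/J = 104.5 N/mm.
Resultant f_max = √[f_tx² + (f_v + f_ty)²] = √[344.8² + (93.03 + 104.5)²] = 397.4 N/mm.
Capacity per unit length: r_n/Ω = (1/2.0) × 0.6 × 620 × (0.707 × 4) = 526 N/mm.
397.4 ≤ 526 → adequate.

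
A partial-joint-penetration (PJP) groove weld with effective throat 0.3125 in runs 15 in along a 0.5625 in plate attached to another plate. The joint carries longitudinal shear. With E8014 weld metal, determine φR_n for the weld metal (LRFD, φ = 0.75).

E80XX → F_EXX = 80 ksi.
Effective throat (given) t_e = 0.3125 in.
A_we = 0.3125 × 15 = 4.688 in².
F_nw = 0.6 F_EXX = 48 ksi.
φR_n = 0.75 × 48 × 4.688 = 168.8 kips.

φR_n ≈ 169 kips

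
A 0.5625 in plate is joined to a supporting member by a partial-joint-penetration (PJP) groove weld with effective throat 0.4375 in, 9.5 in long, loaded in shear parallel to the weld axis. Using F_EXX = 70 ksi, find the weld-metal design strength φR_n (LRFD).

Effective throat (given) t_e = 0.4375 in.
A_we = 0.4375 × 9.5 = 4.156 in².
F_nw = 0.6 F_EXX = 42 ksi.
φR_n = 0.75 × 42 × 4.156 = 130.9 kips.

φR_n ≈ 131 kips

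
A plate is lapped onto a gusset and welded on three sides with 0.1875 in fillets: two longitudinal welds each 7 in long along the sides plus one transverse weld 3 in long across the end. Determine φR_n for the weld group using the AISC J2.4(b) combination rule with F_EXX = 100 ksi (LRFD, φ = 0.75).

t_e = 0.707 × 0.1875 = 0.1326 in.
R_nwl = 0.6 × 100 × 0.1326 × 14 = 111.4 kips (longitudinal, 2 welds).
R_nwt = 0.6 × 100 × 0.1326 × 3 = 23.86 kips (transverse, base value).
(i) R_nwl + R_nwt = 135.2 kips; (ii) 0.85 R_nwl + 1.5 R_nwt = 130.4 kips.
R_n = max = 135.2 kips [governs: (i)]; φR_n = 101.4 kips.

φR_n ≈ 101 kips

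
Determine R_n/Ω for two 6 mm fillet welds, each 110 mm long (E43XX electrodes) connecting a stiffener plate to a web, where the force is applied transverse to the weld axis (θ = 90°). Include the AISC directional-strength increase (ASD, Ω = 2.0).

E43XX → F_EXX = 430 MPa.
t_e = 0.707 × 6 = 4.242 mm; A_we = 4.242 × 220 = 933.2 mm².
Directional factor: 1.0 + 0.5 sin^1.5(90°) = 1.5.
F_nw = 0.6 × 430 × 1.5 = 387 MPa.
R_n/Ω = (387 × 933.2) / 2.0 × 10⁻³ = 180.6 kN.

R_n/Ω ≈ 181 kN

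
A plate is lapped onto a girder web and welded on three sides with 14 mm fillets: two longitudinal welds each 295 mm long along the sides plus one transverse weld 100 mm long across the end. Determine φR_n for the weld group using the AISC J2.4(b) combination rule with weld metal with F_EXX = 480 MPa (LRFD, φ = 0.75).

t_e = 0.707 × 14 = 9.898 mm.
R_nwl = 0.6 × 480 × 9.898 × 590 × 10⁻³ = 1682 kN (longitudinal, 2 welds).
R_nwt = 0.6 × 480 × 9.898 × 100 × 10⁻³ = 285.1 kN (transverse, base value).
(i) R_nwl + R_nwt = 1967 kN; (ii) 0.85 R_nwl + 1.5 R_nwt = 1857 kN.
R_n = max = 1967 kN [governs: (i)]; φR_n = 1475 kN.

φR_n ≈ 1480 kN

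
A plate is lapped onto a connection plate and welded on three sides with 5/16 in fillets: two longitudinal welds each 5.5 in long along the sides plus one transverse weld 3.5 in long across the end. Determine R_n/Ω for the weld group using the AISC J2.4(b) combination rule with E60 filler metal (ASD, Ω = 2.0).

E60XX → F_EXX = 60 ksi.
t_e = 0.707 × 0.3125 = 0.2209 in.
R_nwl = 0.6 × 60 × 0.2209 × 11 = 87.49 kip (longitudinal, 2 welds).
R_nwt = 0.6 × 60 × 0.2209 × 3.5 = 27.84 kip (transverse, base value).
(i) R_nwl + R_nwt = 115.3 kip; (ii) 0.85 R_nwl + 1.5 R_nwt = 116.1 kip.
R_n = max = 116.1 kip [governs: (ii)]; R_n/Ω = 58.06 kip.

R_n/Ω ≈ 58.1 kip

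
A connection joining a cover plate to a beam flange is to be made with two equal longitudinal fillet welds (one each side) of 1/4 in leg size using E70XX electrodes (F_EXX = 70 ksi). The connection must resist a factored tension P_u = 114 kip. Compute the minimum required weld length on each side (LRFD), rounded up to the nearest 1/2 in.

L = 10.5 in on each side

Throat t_e = 0.707 × 0.25 = 0.1767 in.
φr_n = 0.75 × 0.6 × 70 × 0.1767 = 5.568 kip/in.
L_req = P_u / φr_n = 114 / 5.568 = 20.48 in total.
Per side: 20.48 / 2 = 10.24 in.
Round up → use L = 10.5 in on each side.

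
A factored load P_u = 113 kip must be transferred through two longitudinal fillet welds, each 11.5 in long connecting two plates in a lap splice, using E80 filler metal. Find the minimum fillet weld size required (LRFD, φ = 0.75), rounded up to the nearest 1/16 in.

w = 1/4 in

E80XX → F_EXX = 80 ksi.
Total weld length L = 23 in.
Required throat t_e = P_u / (φ × 0.6 F_EXX × L) = 113 / (0.75 × 0.6 × 80 × 23) = 0.1365 in.
Required leg w = t_e / 0.707 = 0.193 in → use 1/4 in.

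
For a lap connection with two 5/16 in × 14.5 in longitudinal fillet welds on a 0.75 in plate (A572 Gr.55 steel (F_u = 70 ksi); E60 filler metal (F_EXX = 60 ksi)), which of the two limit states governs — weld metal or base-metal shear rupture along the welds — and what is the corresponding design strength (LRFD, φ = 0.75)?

t_e = 0.707 × 0.3125 = 0.2209 in; L = 29 in.
Weld metal: φR_n = 0.75 × 0.6 × 60 × 0.2209 × 29 = 173 kip.
Base metal (shear rupture): φR_n = 0.75 × 0.6 × 70 × 0.75 × 29 = 685.1 kip.
Governing: weld metal.

φR_n ≈ 173 kip (weld metal governs)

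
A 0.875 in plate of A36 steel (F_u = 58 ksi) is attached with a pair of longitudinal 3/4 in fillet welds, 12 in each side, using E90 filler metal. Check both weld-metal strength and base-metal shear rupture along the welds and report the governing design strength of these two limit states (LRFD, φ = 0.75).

E90XX → F_EXX = 90 ksi.
t_e = 0.707 × 0.75 = 0.5302 in; L = 24 in.
Weld metal: φR_n = 0.75 × 0.6 × 90 × 0.5302 × 24 = 515.4 kip.
Base metal (shear rupture): φR_n = 0.75 × 0.6 × 58 × 0.875 × 24 = 548.1 kip.
Governing: weld metal.

φR_n ≈ 515 kip (weld metal governs)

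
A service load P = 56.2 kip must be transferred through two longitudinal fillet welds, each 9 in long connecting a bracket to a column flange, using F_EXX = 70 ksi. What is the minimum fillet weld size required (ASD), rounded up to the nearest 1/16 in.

w = 1/4 in

Total weld length L = 18 in.
Required throat t_e = P × Ω / (0.6 F_EXX × L) = 56.2 × 2.0 / (0.6 × 70 × 18) = 0.1487 in.
Required leg w = t_e / 0.707 = 0.2103 in → use 1/4 in.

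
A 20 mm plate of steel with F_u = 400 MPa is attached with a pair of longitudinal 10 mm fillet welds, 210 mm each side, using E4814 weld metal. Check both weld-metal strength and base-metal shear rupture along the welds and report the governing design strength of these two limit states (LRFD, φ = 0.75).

E48XX → F_EXX = 480 MPa.
t_e = 0.707 × 10 = 7.07 mm; L = 420 mm.
Weld metal: φR_n = 0.75 × 0.6 × 480 × 7.07 × 420 × 10⁻³ = 641.4 kN.
Base metal (shear rupture): φR_n = 0.75 × 0.6 × 400 × 20 × 420 × 10⁻³ = 1512 kN.
Governing: weld metal.

φR_n ≈ 641 kN (weld metal governs)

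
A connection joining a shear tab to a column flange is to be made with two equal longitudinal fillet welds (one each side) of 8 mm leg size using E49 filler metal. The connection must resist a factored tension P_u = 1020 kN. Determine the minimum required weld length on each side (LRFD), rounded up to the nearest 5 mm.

E49XX → F_EXX = 490 MPa.
Throat t_e = 0.707 × 8 = 5.656 mm.
φr_n = 0.75 × 0.6 × 490 × 5.656 × 10⁻³ = 1.247 kN/mm.
L_req = P_u / φr_n = 1020 / 1.247 = 817.9 mm total.
Per side: 817.9 / 2 = 408.9 mm.
Round up → use L = 410 mm on each side.

L = 410 mm on each side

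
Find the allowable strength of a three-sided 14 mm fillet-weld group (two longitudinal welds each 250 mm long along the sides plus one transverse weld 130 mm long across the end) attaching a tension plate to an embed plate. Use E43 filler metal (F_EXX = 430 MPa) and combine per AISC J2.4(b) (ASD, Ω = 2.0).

t_e = 0.707 × 14 = 9.898 mm.
R_nwl = 0.6 × 430 × 9.898 × 500 × 10⁻³ = 1277 kN (longitudinal, 2 welds).
R_nwt = 0.6 × 430 × 9.898 × 130 × 10⁻³ = 332 kN (transverse, base value).
(i) R_nwl + R_nwt = 1609 kN; (ii) 0.85 R_nwl + 1.5 R_nwt = 1583 kN.
R_n = max = 1609 kN [governs: (i)]; R_n/Ω = 804.4 kN.

R_n/Ω ≈ 804 kN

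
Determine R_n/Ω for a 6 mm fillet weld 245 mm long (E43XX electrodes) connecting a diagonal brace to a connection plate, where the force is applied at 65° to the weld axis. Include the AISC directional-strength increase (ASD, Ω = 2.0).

R_n/Ω ≈ 192 kN

E43XX → F_EXX = 430 MPa.
t_e = 0.707 × 6 = 4.242 mm; A_we = 4.242 × 245 = 1039 mm².
Directional factor: 1.0 + 0.5 sin^1.5(65°) = 1.431.
F_nw = 0.6 × 430 × 1.431 = 369.3 MPa.
R_n/Ω = (369.3 × 1039) / 2.0 × 10⁻³ = 191.9 kN.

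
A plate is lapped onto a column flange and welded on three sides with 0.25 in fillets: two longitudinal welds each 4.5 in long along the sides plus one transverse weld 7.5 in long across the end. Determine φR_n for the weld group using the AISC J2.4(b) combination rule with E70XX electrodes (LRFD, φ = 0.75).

φR_n ≈ 105 kip

E70XX → F_EXX = 70 ksi.
t_e = 0.707 × 0.25 = 0.1767 in.
R_nwl = 0.6 × 70 × 0.1767 × 9 = 66.81 kip (longitudinal, 2 welds).
R_nwt = 0.6 × 70 × 0.1767 × 7.5 = 55.68 kip (transverse, base value).
(i) R_nwl + R_nwt = 122.5 kip; (ii) 0.85 R_nwl + 1.5 R_nwt = 140.3 kip.
R_n = max = 140.3 kip [governs: (ii)]; φR_n = 105.2 kip.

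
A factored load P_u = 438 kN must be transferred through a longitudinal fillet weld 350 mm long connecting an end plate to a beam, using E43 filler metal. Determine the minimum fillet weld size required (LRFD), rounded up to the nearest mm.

w = 10 mm

E43XX → F_EXX = 430 MPa.
Total weld length L = 350 mm.
Required throat t_e = P_u / (φ × 0.6 F_EXX × L) = 438 / (0.75 × 0.6 × 430 × 350 × 10⁻³) = 6.467 mm.
Required leg w = t_e / 0.707 = 9.148 mm → use 10 mm.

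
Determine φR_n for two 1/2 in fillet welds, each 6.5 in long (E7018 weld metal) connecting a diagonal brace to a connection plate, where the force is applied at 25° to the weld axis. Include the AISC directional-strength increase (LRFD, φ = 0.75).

E70XX → F_EXX = 70 ksi.
t_e = 0.707 × 0.5 = 0.3535 in; A_we = 0.3535 × 13 = 4.595 in².
Directional factor: 1.0 + 0.5 sin^1.5(25°) = 1.137.
F_nw = 0.6 × 70 × 1.137 = 47.77 ksi.
φR_n = 0.75 × 47.77 × 4.595 = 164.6 kip.

φR_n ≈ 165 kip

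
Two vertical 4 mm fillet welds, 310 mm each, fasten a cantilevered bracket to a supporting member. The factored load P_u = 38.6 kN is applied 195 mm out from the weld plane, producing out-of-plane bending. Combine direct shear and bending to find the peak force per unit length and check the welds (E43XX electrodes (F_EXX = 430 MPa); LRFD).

f_max ≈ 243 N/mm; adequate

L_w = 2 × 310 = 620 mm; section modulus (unit throat) S = 2 × L²/6 = 32030 mm².
Direct shear f_v = P/L_w = 38.6×10³/620 = 62.26 N/mm.
Moment M = P × e = 38.6×10³ × 195 = 7527000 N·mm; bending f_b = M/S = 235 N/mm.
f_max = √(f_v² + f_b²) = √(62.26² + 235²) = 243.1 N/mm.
φr_n = 0.75 × 0.6 × 430 × (0.707 × 4) = 547.2 N/mm → adequate.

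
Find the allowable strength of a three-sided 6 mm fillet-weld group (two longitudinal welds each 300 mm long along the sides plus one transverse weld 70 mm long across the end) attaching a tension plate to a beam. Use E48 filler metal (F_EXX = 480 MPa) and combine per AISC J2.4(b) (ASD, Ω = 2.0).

R_n/Ω ≈ 409 kN

t_e = 0.707 × 6 = 4.242 mm.
R_nwl = 0.6 × 480 × 4.242 × 600 × 10⁻³ = 733 kN (longitudinal, 2 welds).
R_nwt = 0.6 × 480 × 4.242 × 70 × 10⁻³ = 85.52 kN (transverse, base value).
(i) R_nwl + R_nwt = 818.5 kN; (ii) 0.85 R_nwl + 1.5 R_nwt = 751.3 kN.
R_n = max = 818.5 kN [governs: (i)]; R_n/Ω = 409.3 kN.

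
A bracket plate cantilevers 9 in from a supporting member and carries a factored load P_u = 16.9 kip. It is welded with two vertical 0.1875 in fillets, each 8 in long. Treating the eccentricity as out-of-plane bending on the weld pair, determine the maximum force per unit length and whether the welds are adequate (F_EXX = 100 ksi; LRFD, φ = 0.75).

f_max ≈ 7.21 kip/in; NOT adequate

L_w = 2 × 8 = 16 in; section modulus (unit throat) S = 2 × L²/6 = 21.33 in².
Direct shear f_v = P/L_w = 16.9/16 = 1.056 kip/in.
Moment M = P × e = 16.9 × 9 = 152.1 kip·in; bending f_b = M/S = 7.13 kip/in.
f_max = √(f_v² + f_b²) = √(1.056² + 7.13²) = 7.208 kip/in.
φr_n = 0.75 × 0.6 × 100 × (0.707 × 0.1875) = 5.965 kip/in → NOT adequate.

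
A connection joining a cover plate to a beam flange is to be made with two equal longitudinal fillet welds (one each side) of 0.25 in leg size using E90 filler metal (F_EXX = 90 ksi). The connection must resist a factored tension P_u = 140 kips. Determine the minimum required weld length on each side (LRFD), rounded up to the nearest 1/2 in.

Throat t_e = 0.707 × 0.25 = 0.1767 in.
φr_n = 0.75 × 0.6 × 90 × 0.1767 = 7.158 kips/in.
L_req = P_u / φr_n = 140 / 7.158 = 19.56 in total.
Per side: 19.56 / 2 = 9.779 in.
Round up → use L = 10 in on each side.

L = 10 in on each side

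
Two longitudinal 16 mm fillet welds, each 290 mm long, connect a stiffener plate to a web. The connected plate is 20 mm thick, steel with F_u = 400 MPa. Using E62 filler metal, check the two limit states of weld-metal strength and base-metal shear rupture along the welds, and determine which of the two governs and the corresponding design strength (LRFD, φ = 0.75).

φR_n ≈ 1830 kN (weld metal governs)

E62XX → F_EXX = 620 MPa.
t_e = 0.707 × 16 = 11.31 mm; L = 580 mm.
Weld metal: φR_n = 0.75 × 0.6 × 620 × 11.31 × 580 × 10⁻³ = 1831 kN.
Base metal (shear rupture): φR_n = 0.75 × 0.6 × 400 × 20 × 580 × 10⁻³ = 2088 kN.
Governing: weld metal.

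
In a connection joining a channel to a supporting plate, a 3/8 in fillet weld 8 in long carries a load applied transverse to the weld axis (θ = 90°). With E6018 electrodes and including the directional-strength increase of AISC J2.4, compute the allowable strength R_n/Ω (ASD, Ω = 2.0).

E60XX → F_EXX = 60 ksi.
t_e = 0.707 × 0.375 = 0.2651 in; A_we = 0.2651 × 8 = 2.121 in².
Directional factor: 1.0 + 0.5 sin^1.5(90°) = 1.5.
F_nw = 0.6 × 60 × 1.5 = 54 ksi.
R_n/Ω = (54 × 2.121) / 2.0 = 57.27 kips.

R_n/Ω ≈ 57.3 kips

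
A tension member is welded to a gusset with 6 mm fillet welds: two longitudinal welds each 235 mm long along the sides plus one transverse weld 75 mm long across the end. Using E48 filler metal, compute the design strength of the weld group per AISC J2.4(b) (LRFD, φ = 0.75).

E48XX → F_EXX = 480 MPa.
t_e = 0.707 × 6 = 4.242 mm.
R_nwl = 0.6 × 480 × 4.242 × 470 × 10⁻³ = 574.2 kN (longitudinal, 2 welds).
R_nwt = 0.6 × 480 × 4.242 × 75 × 10⁻³ = 91.63 kN (transverse, base value).
(i) R_nwl + R_nwt = 665.8 kN; (ii) 0.85 R_nwl + 1.5 R_nwt = 625.5 kN.
R_n = max = 665.8 kN [governs: (i)]; φR_n = 499.4 kN.

φR_n ≈ 499 kN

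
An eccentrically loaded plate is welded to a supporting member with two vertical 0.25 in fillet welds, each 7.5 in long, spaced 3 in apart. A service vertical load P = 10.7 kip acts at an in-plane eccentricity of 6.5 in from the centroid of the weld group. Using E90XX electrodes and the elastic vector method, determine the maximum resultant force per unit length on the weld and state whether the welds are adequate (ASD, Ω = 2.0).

E90XX → F_EXX = 90 ksi.
Total weld length L_w = 15 in. Treat welds as unit-width lines.
Polar moment about centroid: J = 2[d³/12 + d(b/2)²] = 2[7.5³/12 + 7.5×1.5²] = 104.1 in³.
Direct shear f_v = P/L_w = 10.7 / 15 = 0.7133 kip/in (vertical).
Torsion M = P·e = 10.7 × 6.5 = 69.55 kip·in.
Critical point at (x, y) = (1.5, 3.75) from centroid. f_tx = M·y/J = 2.506 kip/in; f_ty = M·x/J = 1.003 kip/in.
Resultant f_max = √[f_tx² + (f_v + f_ty)²] = √[2.506² + (0.7133 + 1.003)²] = 3.037 kip/in.
Capacity per unit length: r_n/Ω = (1/2.0) × 0.6 × 90 × (0.707 × 0.25) = 4.772 kip/in.
3.037 ≤ 4.772 → adequate.

f_max ≈ 3.04 kip/in; adequate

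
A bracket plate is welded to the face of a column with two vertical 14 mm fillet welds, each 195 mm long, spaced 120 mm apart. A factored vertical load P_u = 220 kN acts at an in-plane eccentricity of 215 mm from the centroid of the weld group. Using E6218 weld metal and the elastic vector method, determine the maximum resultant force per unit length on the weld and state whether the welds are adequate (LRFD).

E62XX → F_EXX = 620 MPa.
Total weld length L_w = 390 mm. Treat welds as unit-width lines.
Polar moment about centroid: J = 2[d³/12 + d(b/2)²] = 2[195³/12 + 195×60²] = 2640000 mm³.
Direct shear f_v = P/L_w = 220×10³ / 390 = 564.1 N/mm (vertical).
Torsion M = P·e = 220×10³ × 215 = 47300000 N·mm.
Critical point at (x, y) = (60, 97.5) from centroid. f_tx = M·y/J = 1747 N/mm; f_ty = M·x/J = 1075 N/mm.
Resultant f_max = √[f_tx² + (f_v + f_ty)²] = √[1747² + (564.1 + 1075)²] = 2396 N/mm.
Capacity per unit length: φr_n = 0.75 × 0.6 × 620 × (0.707 × 14) = 2762 N/mm.
2396 ≤ 2762 → adequate.

f_max ≈ 2400 N/mm; adequate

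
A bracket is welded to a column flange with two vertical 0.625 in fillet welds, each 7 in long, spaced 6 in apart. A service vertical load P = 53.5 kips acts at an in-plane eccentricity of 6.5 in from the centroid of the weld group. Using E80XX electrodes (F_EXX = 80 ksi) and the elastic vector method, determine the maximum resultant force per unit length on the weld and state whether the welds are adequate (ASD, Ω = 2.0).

f_max ≈ 11.6 kip/in; NOT adequate

Total weld length L_w = 14 in. Treat welds as unit-width lines.
Polar moment about centroid: J = 2[d³/12 + d(b/2)²] = 2[7³/12 + 7×3²] = 183.2 in³.
Direct shear f_v = P/L_w = 53.5 / 14 = 3.821 kip/in (vertical).
Torsion M = P·e = 53.5 × 6.5 = 347.75 kip·in.
Critical point at (x, y) = (3, 3.5) from centroid. f_tx = M·y/J = 6.645 kip/in; f_ty = M·x/J = 5.696 kip/in.
Resultant f_max = √[f_tx² + (f_v + f_ty)²] = √[6.645² + (3.821 + 5.696)²] = 11.61 kip/in.
Capacity per unit length: r_n/Ω = (1/2.0) × 0.6 × 80 × (0.707 × 0.625) = 10.6 kip/in.
11.61 > 10.6 → NOT adequate.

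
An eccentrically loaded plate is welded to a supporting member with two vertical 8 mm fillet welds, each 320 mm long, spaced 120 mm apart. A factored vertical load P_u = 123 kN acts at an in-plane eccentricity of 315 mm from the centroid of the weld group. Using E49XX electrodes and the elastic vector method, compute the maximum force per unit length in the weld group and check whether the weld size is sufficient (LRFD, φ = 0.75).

E49XX → F_EXX = 490 MPa.
Total weld length L_w = 640 mm. Treat welds as unit-width lines.
Polar moment about centroid: J = 2[d³/12 + d(b/2)²] = 2[320³/12 + 320×60²] = 7765000 mm³.
Direct shear f_v = P/L_w = 123×10³ / 640 = 192.2 N/mm (vertical).
Torsion M = P·e = 123×10³ × 315 = 38745000 N·mm.
Critical point at (x, y) = (60, 160) from centroid. f_tx = M·y/J = 798.3 N/mm; f_ty = M·x/J = 299.4 N/mm.
Resultant f_max = √[f_tx² + (f_v + f_ty)²] = √[798.3² + (192.2 + 299.4)²] = 937.5 N/mm.
Capacity per unit length: φr_n = 0.75 × 0.6 × 490 × (0.707 × 8) = 1247 N/mm.
937.5 ≤ 1247 → adequate.

f_max ≈ 938 N/mm; adequate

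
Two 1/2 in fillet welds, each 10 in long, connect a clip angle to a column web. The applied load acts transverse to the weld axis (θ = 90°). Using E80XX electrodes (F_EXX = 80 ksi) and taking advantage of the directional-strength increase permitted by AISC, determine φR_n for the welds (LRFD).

t_e = 0.707 × 0.5 = 0.3535 in; A_we = 0.3535 × 20 = 7.07 in².
Directional factor: 1.0 + 0.5 sin^1.5(90°) = 1.5.
F_nw = 0.6 × 80 × 1.5 = 72 ksi.
φR_n = 0.75 × 72 × 7.07 = 381.8 kips.

φR_n ≈ 382 kips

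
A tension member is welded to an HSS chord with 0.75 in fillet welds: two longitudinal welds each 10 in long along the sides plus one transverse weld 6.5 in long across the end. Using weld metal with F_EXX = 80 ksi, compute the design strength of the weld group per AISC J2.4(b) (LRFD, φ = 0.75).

t_e = 0.707 × 0.75 = 0.5302 in.
R_nwl = 0.6 × 80 × 0.5302 × 20 = 509 kip (longitudinal, 2 welds).
R_nwt = 0.6 × 80 × 0.5302 × 6.5 = 165.4 kip (transverse, base value).
(i) R_nwl + R_nwt = 674.5 kip; (ii) 0.85 R_nwl + 1.5 R_nwt = 680.8 kip.
R_n = max = 680.8 kip [governs: (ii)]; φR_n = 510.6 kip.

φR_n ≈ 511 kip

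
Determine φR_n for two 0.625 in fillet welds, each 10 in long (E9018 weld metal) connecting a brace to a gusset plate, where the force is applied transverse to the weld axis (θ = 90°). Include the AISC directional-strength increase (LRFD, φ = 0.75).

φR_n ≈ 537 kip

E90XX → F_EXX = 90 ksi.
t_e = 0.707 × 0.625 = 0.4419 in; A_we = 0.4419 × 20 = 8.837 in².
Directional factor: 1.0 + 0.5 sin^1.5(90°) = 1.5.
F_nw = 0.6 × 90 × 1.5 = 81 ksi.
φR_n = 0.75 × 81 × 8.837 = 536.9 kip.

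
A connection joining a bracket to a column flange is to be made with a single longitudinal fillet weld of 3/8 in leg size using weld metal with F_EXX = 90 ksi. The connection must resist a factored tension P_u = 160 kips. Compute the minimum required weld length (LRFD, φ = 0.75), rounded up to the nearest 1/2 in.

Throat t_e = 0.707 × 0.375 = 0.2651 in.
φr_n = 0.75 × 0.6 × 90 × 0.2651 = 10.74 kips/in.
L_req = P_u / φr_n = 160 / 10.74 = 14.9 in total.
Round up → use L = 15 in.

L = 15 in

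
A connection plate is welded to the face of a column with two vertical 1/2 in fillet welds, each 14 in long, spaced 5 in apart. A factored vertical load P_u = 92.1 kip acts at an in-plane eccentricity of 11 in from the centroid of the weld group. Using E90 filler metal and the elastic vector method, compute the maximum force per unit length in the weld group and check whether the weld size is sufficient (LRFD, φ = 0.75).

f_max ≈ 13.4 kip/in; adequate

E90XX → F_EXX = 90 ksi.
Total weld length L_w = 28 in. Treat welds as unit-width lines.
Polar moment about centroid: J = 2[d³/12 + d(b/2)²] = 2[14³/12 + 14×2.5²] = 632.3 in³.
Direct shear f_v = P/L_w = 92.1 / 28 = 3.289 kip/in (vertical).
Torsion M = P·e = 92.1 × 11 = 1013.1 kip·in.
Critical point at (x, y) = (2.5, 7) from centroid. f_tx = M·y/J = 11.22 kip/in; f_ty = M·x/J = 4.005 kip/in.
Resultant f_max = √[f_tx² + (f_v + f_ty)²] = √[11.22² + (3.289 + 4.005)²] = 13.38 kip/in.
Capacity per unit length: φr_n = 0.75 × 0.6 × 90 × (0.707 × 0.5) = 14.32 kip/in.
13.38 ≤ 14.32 → adequate.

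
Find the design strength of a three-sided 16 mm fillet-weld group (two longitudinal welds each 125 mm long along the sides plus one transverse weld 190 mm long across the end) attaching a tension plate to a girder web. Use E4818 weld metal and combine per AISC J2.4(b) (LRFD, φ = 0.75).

E48XX → F_EXX = 480 MPa.
t_e = 0.707 × 16 = 11.31 mm.
R_nwl = 0.6 × 480 × 11.31 × 250 × 10⁻³ = 814.5 kN (longitudinal, 2 welds).
R_nwt = 0.6 × 480 × 11.31 × 190 × 10⁻³ = 619 kN (transverse, base value).
(i) R_nwl + R_nwt = 1433 kN; (ii) 0.85 R_nwl + 1.5 R_nwt = 1621 kN.
R_n = max = 1621 kN [governs: (ii)]; φR_n = 1216 kN.

φR_n ≈ 1220 kN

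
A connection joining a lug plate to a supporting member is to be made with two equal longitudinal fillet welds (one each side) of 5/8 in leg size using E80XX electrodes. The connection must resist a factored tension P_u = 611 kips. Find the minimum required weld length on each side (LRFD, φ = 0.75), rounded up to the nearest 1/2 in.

L = 19.5 in on each side

E80XX → F_EXX = 80 ksi.
Throat t_e = 0.707 × 0.625 = 0.4419 in.
φr_n = 0.75 × 0.6 × 80 × 0.4419 = 15.91 kips/in.
L_req = P_u / φr_n = 611 / 15.91 = 38.41 in total.
Per side: 38.41 / 2 = 19.2 in.
Round up → use L = 19.5 in on each side.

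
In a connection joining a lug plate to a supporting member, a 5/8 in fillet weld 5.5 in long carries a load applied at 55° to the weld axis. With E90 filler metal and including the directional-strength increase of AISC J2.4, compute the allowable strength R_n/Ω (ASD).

R_n/Ω ≈ 89.9 kips

E90XX → F_EXX = 90 ksi.
t_e = 0.707 × 0.625 = 0.4419 in; A_we = 0.4419 × 5.5 = 2.43 in².
Directional factor: 1.0 + 0.5 sin^1.5(55°) = 1.371.
F_nw = 0.6 × 90 × 1.371 = 74.02 ksi.
R_n/Ω = (74.02 × 2.43) / 2.0 = 89.94 kips.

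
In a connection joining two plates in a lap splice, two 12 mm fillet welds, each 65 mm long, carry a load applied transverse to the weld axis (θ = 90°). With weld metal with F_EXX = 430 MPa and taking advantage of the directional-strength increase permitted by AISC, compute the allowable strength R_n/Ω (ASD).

t_e = 0.707 × 12 = 8.484 mm; A_we = 8.484 × 130 = 1103 mm².
Directional factor: 1.0 + 0.5 sin^1.5(90°) = 1.5.
F_nw = 0.6 × 430 × 1.5 = 387 MPa.
R_n/Ω = (387 × 1103) / 2.0 × 10⁻³ = 213.4 kN.

R_n/Ω ≈ 213 kN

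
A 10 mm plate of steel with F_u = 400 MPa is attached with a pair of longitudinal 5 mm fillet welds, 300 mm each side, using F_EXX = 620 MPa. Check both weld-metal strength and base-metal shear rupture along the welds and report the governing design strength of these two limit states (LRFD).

φR_n ≈ 592 kN (weld metal governs)

t_e = 0.707 × 5 = 3.535 mm; L = 600 mm.
Weld metal: φR_n = 0.75 × 0.6 × 620 × 3.535 × 600 × 10⁻³ = 591.8 kN.
Base metal (shear rupture): φR_n = 0.75 × 0.6 × 400 × 10 × 600 × 10⁻³ = 1080 kN.
Governing: weld metal.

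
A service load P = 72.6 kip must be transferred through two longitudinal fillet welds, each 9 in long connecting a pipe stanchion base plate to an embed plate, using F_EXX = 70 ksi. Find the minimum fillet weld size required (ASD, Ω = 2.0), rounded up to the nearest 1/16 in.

Total weld length L = 18 in.
Required throat t_e = P × Ω / (0.6 F_EXX × L) = 72.6 × 2.0 / (0.6 × 70 × 18) = 0.1921 in.
Required leg w = t_e / 0.707 = 0.2717 in → use 5/16 in.

w = 5/16 in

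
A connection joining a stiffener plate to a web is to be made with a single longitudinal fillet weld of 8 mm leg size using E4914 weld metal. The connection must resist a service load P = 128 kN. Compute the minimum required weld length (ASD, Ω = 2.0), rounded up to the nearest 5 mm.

L = 155 mm

E49XX → F_EXX = 490 MPa.
Throat t_e = 0.707 × 8 = 5.656 mm.
r_n/Ω = (0.6 × 490 × 5.656) / 2.0 = 831.4 N/mm = 0.8314 kN/mm.
L_req = P / (r_n/Ω) = 128 / 0.8314 = 154 mm total.
Round up → use L = 155 mm.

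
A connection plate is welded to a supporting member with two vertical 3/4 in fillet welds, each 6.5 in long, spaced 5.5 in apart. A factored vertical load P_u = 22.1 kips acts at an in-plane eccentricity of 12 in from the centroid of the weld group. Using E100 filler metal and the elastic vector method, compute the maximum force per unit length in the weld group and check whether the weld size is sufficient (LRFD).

f_max ≈ 9.03 kip/in; adequate

E100XX → F_EXX = 100 ksi.
Total weld length L_w = 13 in. Treat welds as unit-width lines.
Polar moment about centroid: J = 2[d³/12 + d(b/2)²] = 2[6.5³/12 + 6.5×2.75²] = 144.1 in³.
Direct shear f_v = P/L_w = 22.1 / 13 = 1.7 kip/in (vertical).
Torsion M = P·e = 22.1 × 12 = 265.2 kip·in.
Critical point at (x, y) = (2.75, 3.25) from centroid. f_tx = M·y/J = 5.982 kip/in; f_ty = M·x/J = 5.062 kip/in.
Resultant f_max = √[f_tx² + (f_v + f_ty)²] = √[5.982² + (1.7 + 5.062)²] = 9.028 kip/in.
Capacity per unit length: φr_n = 0.75 × 0.6 × 100 × (0.707 × 0.75) = 23.86 kip/in.
9.028 ≤ 23.86 → adequate.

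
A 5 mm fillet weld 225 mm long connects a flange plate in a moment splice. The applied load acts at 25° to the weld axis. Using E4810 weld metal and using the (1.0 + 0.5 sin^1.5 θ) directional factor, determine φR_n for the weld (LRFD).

φR_n ≈ 195 kN

E48XX → F_EXX = 480 MPa.
t_e = 0.707 × 5 = 3.535 mm; A_we = 3.535 × 225 = 795.4 mm².
Directional factor: 1.0 + 0.5 sin^1.5(25°) = 1.137.
F_nw = 0.6 × 480 × 1.137 = 327.6 MPa.
φR_n = 0.75 × 327.6 × 795.4 × 10⁻³ = 195.4 kN.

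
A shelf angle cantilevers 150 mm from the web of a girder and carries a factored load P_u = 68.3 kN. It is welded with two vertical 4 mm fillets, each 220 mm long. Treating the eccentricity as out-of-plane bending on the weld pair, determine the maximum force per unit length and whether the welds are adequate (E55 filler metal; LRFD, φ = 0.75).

f_max ≈ 654 N/mm; adequate

E55XX → F_EXX = 550 MPa.
L_w = 2 × 220 = 440 mm; section modulus (unit throat) S = 2 × L²/6 = 16130 mm².
Direct shear f_v = P/L_w = 68.3×10³/440 = 155.2 N/mm.
Moment M = P × e = 68.3×10³ × 150 = 10245000 N·mm; bending f_b = M/S = 635 N/mm.
f_max = √(f_v² + f_b²) = √(155.2² + 635²) = 653.7 N/mm.
φr_n = 0.75 × 0.6 × 550 × (0.707 × 4) = 699.9 N/mm → adequate.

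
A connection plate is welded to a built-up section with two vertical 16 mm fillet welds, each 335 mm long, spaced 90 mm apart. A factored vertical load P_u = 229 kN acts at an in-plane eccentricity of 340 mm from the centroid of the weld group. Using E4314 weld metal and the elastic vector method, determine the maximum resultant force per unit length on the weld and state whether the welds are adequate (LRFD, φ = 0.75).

f_max ≈ 1890 N/mm; adequate

E43XX → F_EXX = 430 MPa.
Total weld length L_w = 670 mm. Treat welds as unit-width lines.
Polar moment about centroid: J = 2[d³/12 + d(b/2)²] = 2[335³/12 + 335×45²] = 7623000 mm³.
Direct shear f_v = P/L_w = 229×10³ / 670 = 341.8 N/mm (vertical).
Torsion M = P·e = 229×10³ × 340 = 77860000 N·mm.
Critical point at (x, y) = (45, 167.5) from centroid. f_tx = M·y/J = 1711 N/mm; f_ty = M·x/J = 459.6 N/mm.
Resultant f_max = √[f_tx² + (f_v + f_ty)²] = √[1711² + (341.8 + 459.6)²] = 1889 N/mm.
Capacity per unit length: φr_n = 0.75 × 0.6 × 430 × (0.707 × 16) = 2189 N/mm.
1889 ≤ 2189 → adequate.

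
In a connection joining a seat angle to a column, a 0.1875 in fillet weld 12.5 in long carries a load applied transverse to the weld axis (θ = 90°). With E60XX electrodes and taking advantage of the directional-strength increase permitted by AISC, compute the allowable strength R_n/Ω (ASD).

R_n/Ω ≈ 44.7 kip

E60XX → F_EXX = 60 ksi.
t_e = 0.707 × 0.1875 = 0.1326 in; A_we = 0.1326 × 12.5 = 1.657 in².
Directional factor: 1.0 + 0.5 sin^1.5(90°) = 1.5.
F_nw = 0.6 × 60 × 1.5 = 54 ksi.
R_n/Ω = (54 × 1.657) / 2.0 = 44.74 kip.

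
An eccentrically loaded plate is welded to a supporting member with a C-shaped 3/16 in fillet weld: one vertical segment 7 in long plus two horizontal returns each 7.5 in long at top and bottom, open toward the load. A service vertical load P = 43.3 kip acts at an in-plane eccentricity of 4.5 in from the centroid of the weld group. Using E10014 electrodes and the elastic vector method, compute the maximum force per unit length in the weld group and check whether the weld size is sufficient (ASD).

f_max ≈ 5.11 kip/in; NOT adequate

E100XX → F_EXX = 100 ksi.
Total weld length L_w = 22 in. Treat welds as unit-width lines.
Centroid: x̄ = 2×7.5×3.75 / 22 = 2.557 in from the vertical weld.
Polar moment about centroid: J = I_x + I_y = [7³/12 + 2×7.5×3.5²] + [7×2.557² + 2(7.5³/12 + 7.5×1.193²)] = 349.8 in³.
Direct shear f_v = P/L_w = 43.3 / 22 = 1.968 kip/in (vertical).
Torsion M = P·e = 43.3 × 4.5 = 194.85 kip·in.
Critical point at (x, y) = (4.943, 3.5) from centroid. f_tx = M·y/J = 1.95 kip/in; f_ty = M·x/J = 2.754 kip/in.
Resultant f_max = √[f_tx² + (f_v + f_ty)²] = √[1.95² + (1.968 + 2.754)²] = 5.109 kip/in.
Capacity per unit length: r_n/Ω = (1/2.0) × 0.6 × 100 × (0.707 × 0.1875) = 3.977 kip/in.
5.109 > 3.977 → NOT adequate.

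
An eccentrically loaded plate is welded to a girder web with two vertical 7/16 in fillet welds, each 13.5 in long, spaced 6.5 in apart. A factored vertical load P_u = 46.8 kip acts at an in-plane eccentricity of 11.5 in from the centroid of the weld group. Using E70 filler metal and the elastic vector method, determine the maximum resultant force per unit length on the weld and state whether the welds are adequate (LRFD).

f_max ≈ 6.73 kip/in; adequate

E70XX → F_EXX = 70 ksi.
Total weld length L_w = 27 in. Treat welds as unit-width lines.
Polar moment about centroid: J = 2[d³/12 + d(b/2)²] = 2[13.5³/12 + 13.5×3.25²] = 695.2 in³.
Direct shear f_v = P/L_w = 46.8 / 27 = 1.733 kip/in (vertical).
Torsion M = P·e = 46.8 × 11.5 = 538.2 kip·in.
Critical point at (x, y) = (3.25, 6.75) from centroid. f_tx = M·y/J = 5.225 kip/in; f_ty = M·x/J = 2.516 kip/in.
Resultant f_max = √[f_tx² + (f_v + f_ty)²] = √[5.225² + (1.733 + 2.516)²] = 6.735 kip/in.
Capacity per unit length: φr_n = 0.75 × 0.6 × 70 × (0.707 × 0.4375) = 9.743 kip/in.
6.735 ≤ 9.743 → adequate.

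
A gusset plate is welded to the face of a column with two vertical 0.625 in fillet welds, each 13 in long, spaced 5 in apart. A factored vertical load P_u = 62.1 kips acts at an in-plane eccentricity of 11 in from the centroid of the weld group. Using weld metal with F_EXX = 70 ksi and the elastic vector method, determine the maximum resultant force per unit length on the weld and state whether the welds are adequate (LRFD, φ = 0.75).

Total weld length L_w = 26 in. Treat welds as unit-width lines.
Polar moment about centroid: J = 2[d³/12 + d(b/2)²] = 2[13³/12 + 13×2.5²] = 528.7 in³.
Direct shear f_v = P/L_w = 62.1 / 26 = 2.388 kip/in (vertical).
Torsion M = P·e = 62.1 × 11 = 683.1 kip·in.
Critical point at (x, y) = (2.5, 6.5) from centroid. f_tx = M·y/J = 8.399 kip/in; f_ty = M·x/J = 3.23 kip/in.
Resultant f_max = √[f_tx² + (f_v + f_ty)²] = √[8.399² + (2.388 + 3.23)²] = 10.1 kip/in.
Capacity per unit length: φr_n = 0.75 × 0.6 × 70 × (0.707 × 0.625) = 13.92 kip/in.
10.1 ≤ 13.92 → adequate.

f_max ≈ 10.1 kip/in; adequate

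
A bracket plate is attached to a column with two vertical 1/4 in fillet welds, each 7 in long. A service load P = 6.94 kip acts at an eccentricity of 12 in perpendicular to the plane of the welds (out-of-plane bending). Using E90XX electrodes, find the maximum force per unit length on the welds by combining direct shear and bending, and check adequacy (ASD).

f_max ≈ 5.12 kip/in; NOT adequate

E90XX → F_EXX = 90 ksi.
L_w = 2 × 7 = 14 in; section modulus (unit throat) S = 2 × L²/6 = 16.33 in².
Direct shear f_v = P/L_w = 6.94/14 = 0.4957 kip/in.
Moment M = P × e = 6.94 × 12 = 83.28 kip·in; bending f_b = M/S = 5.099 kip/in.
f_max = √(f_v² + f_b²) = √(0.4957² + 5.099²) = 5.123 kip/in.
r_n/Ω = (1/2.0) × 0.6 × 90 × (0.707 × 0.25) = 4.772 kip/in → NOT adequate.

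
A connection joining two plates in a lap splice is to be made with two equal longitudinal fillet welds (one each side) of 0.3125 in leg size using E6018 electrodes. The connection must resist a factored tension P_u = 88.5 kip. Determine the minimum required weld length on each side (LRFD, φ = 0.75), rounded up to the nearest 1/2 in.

E60XX → F_EXX = 60 ksi.
Throat t_e = 0.707 × 0.3125 = 0.2209 in.
φr_n = 0.75 × 0.6 × 60 × 0.2209 = 5.965 kip/in.
L_req = P_u / φr_n = 88.5 / 5.965 = 14.84 in total.
Per side: 14.84 / 2 = 7.418 in.
Round up → use L = 7.5 in on each side.

L = 7.5 in on each side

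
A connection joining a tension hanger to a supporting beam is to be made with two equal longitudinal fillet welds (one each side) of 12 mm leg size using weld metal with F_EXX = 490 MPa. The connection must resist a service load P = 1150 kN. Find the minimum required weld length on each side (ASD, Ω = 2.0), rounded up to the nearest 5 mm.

Throat t_e = 0.707 × 12 = 8.484 mm.
r_n/Ω = (0.6 × 490 × 8.484) / 2.0 = 1247 N/mm = 1.247 kN/mm.
L_req = P / (r_n/Ω) = 1150 / 1.247 = 922.1 mm total.
Per side: 922.1 / 2 = 461.1 mm.
Round up → use L = 465 mm on each side.

L = 465 mm on each side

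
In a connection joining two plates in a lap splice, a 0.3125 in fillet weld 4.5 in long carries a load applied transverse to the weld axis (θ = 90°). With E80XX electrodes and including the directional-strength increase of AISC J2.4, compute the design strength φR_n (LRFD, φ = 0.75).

φR_n ≈ 53.7 kip

E80XX → F_EXX = 80 ksi.
t_e = 0.707 × 0.3125 = 0.2209 in; A_we = 0.2209 × 4.5 = 0.9942 in².
Directional factor: 1.0 + 0.5 sin^1.5(90°) = 1.5.
F_nw = 0.6 × 80 × 1.5 = 72 ksi.
φR_n = 0.75 × 72 × 0.9942 = 53.69 kip.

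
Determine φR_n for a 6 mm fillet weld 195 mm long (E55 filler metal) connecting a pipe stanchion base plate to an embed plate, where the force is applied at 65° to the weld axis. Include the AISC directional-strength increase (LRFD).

φR_n ≈ 293 kN

E55XX → F_EXX = 550 MPa.
t_e = 0.707 × 6 = 4.242 mm; A_we = 4.242 × 195 = 827.2 mm².
Directional factor: 1.0 + 0.5 sin^1.5(65°) = 1.431.
F_nw = 0.6 × 550 × 1.431 = 472.4 MPa.
φR_n = 0.75 × 472.4 × 827.2 × 10⁻³ = 293.1 kN.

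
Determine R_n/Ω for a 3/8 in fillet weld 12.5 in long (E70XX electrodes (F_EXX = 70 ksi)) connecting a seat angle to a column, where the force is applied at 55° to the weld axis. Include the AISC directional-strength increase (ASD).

t_e = 0.707 × 0.375 = 0.2651 in; A_we = 0.2651 × 12.5 = 3.314 in².
Directional factor: 1.0 + 0.5 sin^1.5(55°) = 1.371.
F_nw = 0.6 × 70 × 1.371 = 57.57 ksi.
R_n/Ω = (57.57 × 3.314) / 2.0 = 95.39 kip.

R_n/Ω ≈ 95.4 kip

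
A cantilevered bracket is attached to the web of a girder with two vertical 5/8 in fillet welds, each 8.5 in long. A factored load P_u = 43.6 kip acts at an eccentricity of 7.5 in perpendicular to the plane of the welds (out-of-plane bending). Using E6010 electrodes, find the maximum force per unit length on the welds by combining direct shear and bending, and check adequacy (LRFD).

E60XX → F_EXX = 60 ksi.
L_w = 2 × 8.5 = 17 in; section modulus (unit throat) S = 2 × L²/6 = 24.08 in².
Direct shear f_v = P/L_w = 43.6/17 = 2.565 kip/in.
Moment M = P × e = 43.6 × 7.5 = 327 kip·in; bending f_b = M/S = 13.58 kip/in.
f_max = √(f_v² + f_b²) = √(2.565² + 13.58²) = 13.82 kip/in.
φr_n = 0.75 × 0.6 × 60 × (0.707 × 0.625) = 11.93 kip/in → NOT adequate.

f_max ≈ 13.8 kip/in; NOT adequate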